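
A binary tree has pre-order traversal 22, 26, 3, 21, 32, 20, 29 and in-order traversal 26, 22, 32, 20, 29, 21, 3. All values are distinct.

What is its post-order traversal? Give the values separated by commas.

The first element of pre-order is the root; it splits in-order into left and right subtrees.
Root 22: left subtree has 1 node {26}, right has 5 {32, 20, 29, 21, 3}.
  Root 3: left subtree has 4 nodes {32, 20, 29, 21}, right has 0 { }.
    Root 21: left subtree has 3 nodes {32, 20, 29}, right has 0 { }.
      Root 32: left subtree has 0 nodes { }, right has 2 {20, 29}.
        Root 20: left subtree has 0 nodes { }, right has 1 {29}.

26, 29, 20, 32, 21, 3, 22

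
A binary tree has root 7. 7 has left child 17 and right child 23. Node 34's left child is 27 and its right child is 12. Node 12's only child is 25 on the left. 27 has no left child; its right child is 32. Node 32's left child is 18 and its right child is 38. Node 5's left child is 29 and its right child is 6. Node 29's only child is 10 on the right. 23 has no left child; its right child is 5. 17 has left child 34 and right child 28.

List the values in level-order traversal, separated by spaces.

Level-order visits nodes level by level from the root, left to right within each level.
Level 0: 7
Level 1: 17, 23
Level 2: 34, 28, 5
Level 3: 27, 12, 29, 6
Level 4: 32, 25, 10
Level 5: 18, 38

7 17 23 34 28 5 27 12 29 6 32 25 10 18 38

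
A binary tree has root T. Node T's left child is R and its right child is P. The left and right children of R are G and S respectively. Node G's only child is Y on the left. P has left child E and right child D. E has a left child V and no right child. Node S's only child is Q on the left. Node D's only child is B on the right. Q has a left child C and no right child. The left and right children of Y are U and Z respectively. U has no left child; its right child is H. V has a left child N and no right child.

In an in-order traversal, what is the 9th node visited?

In-order visits the left subtree, then the node, then the right subtree.
At T: go left to R.
  At R: go left to G.
    At G: go left to Y.
      At Y: go left to U.
        At U: no left child.
        Visit U.
        At U: go right to H.
          H is a leaf — visit H.
      Visit Y.
      At Y: go right to Z.
        Z is a leaf — visit Z.
    Visit G.
    At G: no right child.
  Visit R.
  At R: go right to S.
    At S: go left to Q.
      At Q: go left to C.
        C is a leaf — visit C.
      Visit Q.
      At Q: no right child.
    Visit S.
    At S: no right child.
Visit T.
At T: go right to P.
  At P: go left to E.
    At E: go left to V.
      At V: go left to N.
        N is a leaf — visit N.
      Visit V.
      At V: no right child.
    Visit E.
    At E: no right child.
  Visit P.
  At P: go right to D.
    At D: no left child.
    Visit D.
    At D: go right to B.
      B is a leaf — visit B.
Full in-order sequence: U, H, Y, Z, G, R, C, Q, S, T, N, V, E, P, D, B.

S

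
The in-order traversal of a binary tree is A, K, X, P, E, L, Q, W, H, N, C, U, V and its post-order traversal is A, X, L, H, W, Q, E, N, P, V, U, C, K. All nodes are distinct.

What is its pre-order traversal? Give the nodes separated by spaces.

K A C P X N E Q L W H U V

The last element of post-order is the root; it splits in-order into left and right subtrees.
Root K: left subtree has 1 node {A}, right has 11 {X, P, E, L, Q, W, H, N, C, U, V}.
  Root C: left subtree has 8 nodes {X, P, E, L, Q, W, H, N}, right has 2 {U, V}.
    Root P: left subtree has 1 node {X}, right has 6 {E, L, Q, W, H, N}.
      Root N: left subtree has 5 nodes {E, L, Q, W, H}, right has 0 { }.
        Root E: left subtree has 0 nodes { }, right has 4 {L, Q, W, H}.
          Root Q: left subtree has 1 node {L}, right has 2 {W, H}.
            Root W: left subtree has 0 nodes { }, right has 1 {H}.
    Root U: left subtree has 0 nodes { }, right has 1 {V}.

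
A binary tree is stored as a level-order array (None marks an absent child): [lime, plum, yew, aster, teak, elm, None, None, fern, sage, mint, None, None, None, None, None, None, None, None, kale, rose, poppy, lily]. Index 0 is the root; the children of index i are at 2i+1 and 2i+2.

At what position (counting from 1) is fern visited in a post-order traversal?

Post-order visits the left subtree, then the right subtree, then the node.
At lime: go left to plum.
  At plum: go left to aster.
    At aster: no left child.
    At aster: go right to fern.
      fern is a leaf — visit fern.
    Visit aster.
  At plum: go right to teak.
    At teak: go left to sage.
      At sage: go left to kale.
        kale is a leaf — visit kale.
      At sage: go right to rose.
        rose is a leaf — visit rose.
      Visit sage.
    At teak: go right to mint.
      At mint: go left to poppy.
        poppy is a leaf — visit poppy.
      At mint: go right to lily.
        lily is a leaf — visit lily.
      Visit mint.
    Visit teak.
  Visit plum.
At lime: go right to yew.
  At yew: go left to elm.
    elm is a leaf — visit elm.
  At yew: no right child.
  Visit yew.
Visit lime.
Full post-order sequence: fern, aster, kale, rose, sage, poppy, lily, mint, teak, plum, elm, yew, lime.

1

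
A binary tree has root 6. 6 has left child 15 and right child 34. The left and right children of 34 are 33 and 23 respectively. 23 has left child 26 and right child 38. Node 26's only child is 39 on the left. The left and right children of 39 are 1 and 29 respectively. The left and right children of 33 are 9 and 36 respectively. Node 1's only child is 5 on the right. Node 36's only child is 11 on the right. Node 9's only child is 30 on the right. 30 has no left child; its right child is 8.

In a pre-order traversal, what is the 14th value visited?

Pre-order visits the node, then its left subtree, then its right subtree.
Visit 6.
At 6: go left to 15.
  15 is a leaf — visit 15.
At 6: go right to 34.
  Visit 34.
  At 34: go left to 33.
    Visit 33.
    At 33: go left to 9.
      Visit 9.
      At 9: no left child.
      At 9: go right to 30.
        Visit 30.
        At 30: no left child.
        At 30: go right to 8.
          8 is a leaf — visit 8.
    At 33: go right to 36.
      Visit 36.
      At 36: no left child.
      At 36: go right to 11.
        11 is a leaf — visit 11.
  At 34: go right to 23.
    Visit 23.
    At 23: go left to 26.
      Visit 26.
      At 26: go left to 39.
        Visit 39.
        At 39: go left to 1.
          Visit 1.
          At 1: no left child.
          At 1: go right to 5.
            5 is a leaf — visit 5.
        At 39: go right to 29.
          29 is a leaf — visit 29.
      At 26: no right child.
    At 23: go right to 38.
      38 is a leaf — visit 38.
Full pre-order sequence: 6, 15, 34, 33, 9, 30, 8, 36, 11, 23, 26, 39, 1, 5, 29, 38.

5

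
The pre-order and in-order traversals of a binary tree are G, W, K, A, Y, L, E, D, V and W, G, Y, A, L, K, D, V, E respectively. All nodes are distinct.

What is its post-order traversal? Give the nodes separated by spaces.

W Y L A V D E K G

The first element of pre-order is the root; it splits in-order into left and right subtrees.
Root G: left subtree has 1 node {W}, right has 7 {Y, A, L, K, D, V, E}.
  Root K: left subtree has 3 nodes {Y, A, L}, right has 3 {D, V, E}.
    Root A: left subtree has 1 node {Y}, right has 1 {L}.
    Root E: left subtree has 2 nodes {D, V}, right has 0 { }.
      Root D: left subtree has 0 nodes { }, right has 1 {V}.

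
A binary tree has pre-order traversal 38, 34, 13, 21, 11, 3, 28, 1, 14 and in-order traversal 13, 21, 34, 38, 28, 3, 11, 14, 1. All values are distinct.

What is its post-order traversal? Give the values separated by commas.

21, 13, 34, 28, 3, 14, 1, 11, 38

The first element of pre-order is the root; it splits in-order into left and right subtrees.
Root 38: left subtree has 3 nodes {13, 21, 34}, right has 5 {28, 3, 11, 14, 1}.
  Root 34: left subtree has 2 nodes {13, 21}, right has 0 { }.
    Root 13: left subtree has 0 nodes { }, right has 1 {21}.
  Root 11: left subtree has 2 nodes {28, 3}, right has 2 {14, 1}.
    Root 3: left subtree has 1 node {28}, right has 0 { }.
    Root 1: left subtree has 1 node {14}, right has 0 { }.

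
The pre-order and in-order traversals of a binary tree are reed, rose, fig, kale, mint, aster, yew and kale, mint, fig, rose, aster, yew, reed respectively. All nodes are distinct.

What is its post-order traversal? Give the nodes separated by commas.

The first element of pre-order is the root; it splits in-order into left and right subtrees.
Root reed: left subtree has 6 nodes {kale, mint, fig, rose, aster, yew}, right has 0 { }.
  Root rose: left subtree has 3 nodes {kale, mint, fig}, right has 2 {aster, yew}.
    Root fig: left subtree has 2 nodes {kale, mint}, right has 0 { }.
      Root kale: left subtree has 0 nodes { }, right has 1 {mint}.
    Root aster: left subtree has 0 nodes { }, right has 1 {yew}.

mint, kale, fig, yew, aster, rose, reed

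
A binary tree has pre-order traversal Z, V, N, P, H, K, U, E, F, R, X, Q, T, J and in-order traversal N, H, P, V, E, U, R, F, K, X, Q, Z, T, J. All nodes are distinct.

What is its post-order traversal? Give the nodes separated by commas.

H, P, N, E, R, F, U, Q, X, K, V, J, T, Z

The first element of pre-order is the root; it splits in-order into left and right subtrees.
Root Z: left subtree has 11 nodes {N, H, P, V, E, U, R, F, K, X, Q}, right has 2 {T, J}.
  Root V: left subtree has 3 nodes {N, H, P}, right has 7 {E, U, R, F, K, X, Q}.
    Root N: left subtree has 0 nodes { }, right has 2 {H, P}.
      Root P: left subtree has 1 node {H}, right has 0 { }.
    Root K: left subtree has 4 nodes {E, U, R, F}, right has 2 {X, Q}.
      Root U: left subtree has 1 node {E}, right has 2 {R, F}.
        Root F: left subtree has 1 node {R}, right has 0 { }.
      Root X: left subtree has 0 nodes { }, right has 1 {Q}.
  Root T: left subtree has 0 nodes { }, right has 1 {J}.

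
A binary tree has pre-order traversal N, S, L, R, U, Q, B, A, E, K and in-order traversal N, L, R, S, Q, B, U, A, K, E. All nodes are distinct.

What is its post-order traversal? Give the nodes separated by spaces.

The first element of pre-order is the root; it splits in-order into left and right subtrees.
Root N: left subtree has 0 nodes { }, right has 9 {L, R, S, Q, B, U, A, K, E}.
  Root S: left subtree has 2 nodes {L, R}, right has 6 {Q, B, U, A, K, E}.
    Root L: left subtree has 0 nodes { }, right has 1 {R}.
    Root U: left subtree has 2 nodes {Q, B}, right has 3 {A, K, E}.
      Root Q: left subtree has 0 nodes { }, right has 1 {B}.
      Root A: left subtree has 0 nodes { }, right has 2 {K, E}.
        Root E: left subtree has 1 node {K}, right has 0 { }.

R L B Q K E A U S N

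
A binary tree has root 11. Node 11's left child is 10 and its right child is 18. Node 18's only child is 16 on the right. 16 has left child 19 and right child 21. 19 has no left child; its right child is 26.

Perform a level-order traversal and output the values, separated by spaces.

11 10 18 16 19 21 26

Level-order visits nodes level by level from the root, left to right within each level.
Level 0: 11
Level 1: 10, 18
Level 2: 16
Level 3: 19, 21
Level 4: 26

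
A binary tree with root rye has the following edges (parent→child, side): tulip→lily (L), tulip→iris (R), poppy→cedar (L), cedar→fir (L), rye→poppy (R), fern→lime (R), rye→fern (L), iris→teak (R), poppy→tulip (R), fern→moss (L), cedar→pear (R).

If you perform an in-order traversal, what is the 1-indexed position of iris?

11

In-order visits the left subtree, then the node, then the right subtree.
At rye: go left to fern.
  At fern: go left to moss.
    moss is a leaf — visit moss.
  Visit fern.
  At fern: go right to lime.
    lime is a leaf — visit lime.
Visit rye.
At rye: go right to poppy.
  At poppy: go left to cedar.
    At cedar: go left to fir.
      fir is a leaf — visit fir.
    Visit cedar.
    At cedar: go right to pear.
      pear is a leaf — visit pear.
  Visit poppy.
  At poppy: go right to tulip.
    At tulip: go left to lily.
      lily is a leaf — visit lily.
    Visit tulip.
    At tulip: go right to iris.
      At iris: no left child.
      Visit iris.
      At iris: go right to teak.
        teak is a leaf — visit teak.
Full in-order sequence: moss, fern, lime, rye, fir, cedar, pear, poppy, lily, tulip, iris, teak.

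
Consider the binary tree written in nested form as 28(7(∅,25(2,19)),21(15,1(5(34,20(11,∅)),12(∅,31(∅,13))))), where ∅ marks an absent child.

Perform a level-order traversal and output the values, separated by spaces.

Level-order visits nodes level by level from the root, left to right within each level.
Level 0: 28
Level 1: 7, 21
Level 2: 25, 15, 1
Level 3: 2, 19, 5, 12
Level 4: 34, 20, 31
Level 5: 11, 13

28 7 21 25 15 1 2 19 5 12 34 20 31 11 13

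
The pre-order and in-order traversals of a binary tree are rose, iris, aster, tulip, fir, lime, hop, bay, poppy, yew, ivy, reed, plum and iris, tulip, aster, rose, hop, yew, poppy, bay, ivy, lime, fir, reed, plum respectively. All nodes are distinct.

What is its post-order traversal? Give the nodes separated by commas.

tulip, aster, iris, yew, poppy, ivy, bay, hop, lime, plum, reed, fir, rose

The first element of pre-order is the root; it splits in-order into left and right subtrees.
Root rose: left subtree has 3 nodes {iris, tulip, aster}, right has 9 {hop, yew, poppy, bay, ivy, lime, fir, reed, plum}.
  Root iris: left subtree has 0 nodes { }, right has 2 {tulip, aster}.
    Root aster: left subtree has 1 node {tulip}, right has 0 { }.
  Root fir: left subtree has 6 nodes {hop, yew, poppy, bay, ivy, lime}, right has 2 {reed, plum}.
    Root lime: left subtree has 5 nodes {hop, yew, poppy, bay, ivy}, right has 0 { }.
      Root hop: left subtree has 0 nodes { }, right has 4 {yew, poppy, bay, ivy}.
        Root bay: left subtree has 2 nodes {yew, poppy}, right has 1 {ivy}.
          Root poppy: left subtree has 1 node {yew}, right has 0 { }.
    Root reed: left subtree has 0 nodes { }, right has 1 {plum}.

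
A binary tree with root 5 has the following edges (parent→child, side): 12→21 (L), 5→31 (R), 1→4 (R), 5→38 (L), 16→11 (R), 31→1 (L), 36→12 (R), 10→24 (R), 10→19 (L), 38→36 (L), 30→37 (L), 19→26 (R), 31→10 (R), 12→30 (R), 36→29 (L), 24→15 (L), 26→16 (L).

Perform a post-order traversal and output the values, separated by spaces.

29 21 37 30 12 36 38 4 1 11 16 26 19 15 24 10 31 5

Post-order visits the left subtree, then the right subtree, then the node.
At 5: go left to 38.
  At 38: go left to 36.
    At 36: go left to 29.
      29 is a leaf — visit 29.
    At 36: go right to 12.
      At 12: go left to 21.
        21 is a leaf — visit 21.
      At 12: go right to 30.
        At 30: go left to 37.
          37 is a leaf — visit 37.
        At 30: no right child.
        Visit 30.
      Visit 12.
    Visit 36.
  At 38: no right child.
  Visit 38.
At 5: go right to 31.
  At 31: go left to 1.
    At 1: no left child.
    At 1: go right to 4.
      4 is a leaf — visit 4.
    Visit 1.
  At 31: go right to 10.
    At 10: go left to 19.
      At 19: no left child.
      At 19: go right to 26.
        At 26: go left to 16.
          At 16: no left child.
          At 16: go right to 11.
            11 is a leaf — visit 11.
          Visit 16.
        At 26: no right child.
        Visit 26.
      Visit 19.
    At 10: go right to 24.
      At 24: go left to 15.
        15 is a leaf — visit 15.
      At 24: no right child.
      Visit 24.
    Visit 10.
  Visit 31.
Visit 5.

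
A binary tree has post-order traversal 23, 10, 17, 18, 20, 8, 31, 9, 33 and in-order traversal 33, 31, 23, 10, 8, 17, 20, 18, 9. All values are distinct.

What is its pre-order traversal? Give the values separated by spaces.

33 9 31 8 10 23 20 17 18

The last element of post-order is the root; it splits in-order into left and right subtrees.
Root 33: left subtree has 0 nodes { }, right has 8 {31, 23, 10, 8, 17, 20, 18, 9}.
  Root 9: left subtree has 7 nodes {31, 23, 10, 8, 17, 20, 18}, right has 0 { }.
    Root 31: left subtree has 0 nodes { }, right has 6 {23, 10, 8, 17, 20, 18}.
      Root 8: left subtree has 2 nodes {23, 10}, right has 3 {17, 20, 18}.
        Root 10: left subtree has 1 node {23}, right has 0 { }.
        Root 20: left subtree has 1 node {17}, right has 1 {18}.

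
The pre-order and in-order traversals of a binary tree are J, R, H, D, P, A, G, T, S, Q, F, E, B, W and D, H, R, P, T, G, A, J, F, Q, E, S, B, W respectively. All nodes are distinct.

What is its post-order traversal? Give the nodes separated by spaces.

D H T G A P R F E Q W B S J

The first element of pre-order is the root; it splits in-order into left and right subtrees.
Root J: left subtree has 7 nodes {D, H, R, P, T, G, A}, right has 6 {F, Q, E, S, B, W}.
  Root R: left subtree has 2 nodes {D, H}, right has 4 {P, T, G, A}.
    Root H: left subtree has 1 node {D}, right has 0 { }.
    Root P: left subtree has 0 nodes { }, right has 3 {T, G, A}.
      Root A: left subtree has 2 nodes {T, G}, right has 0 { }.
        Root G: left subtree has 1 node {T}, right has 0 { }.
  Root S: left subtree has 3 nodes {F, Q, E}, right has 2 {B, W}.
    Root Q: left subtree has 1 node {F}, right has 1 {E}.
    Root B: left subtree has 0 nodes { }, right has 1 {W}.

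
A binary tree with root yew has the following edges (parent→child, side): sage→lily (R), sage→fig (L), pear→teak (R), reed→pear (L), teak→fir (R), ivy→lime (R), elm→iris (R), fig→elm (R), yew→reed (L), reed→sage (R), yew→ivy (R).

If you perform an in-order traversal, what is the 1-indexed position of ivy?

11

In-order visits the left subtree, then the node, then the right subtree.
At yew: go left to reed.
  At reed: go left to pear.
    At pear: no left child.
    Visit pear.
    At pear: go right to teak.
      At teak: no left child.
      Visit teak.
      At teak: go right to fir.
        fir is a leaf — visit fir.
  Visit reed.
  At reed: go right to sage.
    At sage: go left to fig.
      At fig: no left child.
      Visit fig.
      At fig: go right to elm.
        At elm: no left child.
        Visit elm.
        At elm: go right to iris.
          iris is a leaf — visit iris.
    Visit sage.
    At sage: go right to lily.
      lily is a leaf — visit lily.
Visit yew.
At yew: go right to ivy.
  At ivy: no left child.
  Visit ivy.
  At ivy: go right to lime.
    lime is a leaf — visit lime.
Full in-order sequence: pear, teak, fir, reed, fig, elm, iris, sage, lily, yew, ivy, lime.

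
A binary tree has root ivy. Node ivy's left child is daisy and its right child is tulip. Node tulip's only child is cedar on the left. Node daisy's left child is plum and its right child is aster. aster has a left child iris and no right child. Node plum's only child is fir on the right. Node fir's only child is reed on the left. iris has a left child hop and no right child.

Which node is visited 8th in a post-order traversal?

cedar

Post-order visits the left subtree, then the right subtree, then the node.
At ivy: go left to daisy.
  At daisy: go left to plum.
    At plum: no left child.
    At plum: go right to fir.
      At fir: go left to reed.
        reed is a leaf — visit reed.
      At fir: no right child.
      Visit fir.
    Visit plum.
  At daisy: go right to aster.
    At aster: go left to iris.
      At iris: go left to hop.
        hop is a leaf — visit hop.
      At iris: no right child.
      Visit iris.
    At aster: no right child.
    Visit aster.
  Visit daisy.
At ivy: go right to tulip.
  At tulip: go left to cedar.
    cedar is a leaf — visit cedar.
  At tulip: no right child.
  Visit tulip.
Visit ivy.
Full post-order sequence: reed, fir, plum, hop, iris, aster, daisy, cedar, tulip, ivy.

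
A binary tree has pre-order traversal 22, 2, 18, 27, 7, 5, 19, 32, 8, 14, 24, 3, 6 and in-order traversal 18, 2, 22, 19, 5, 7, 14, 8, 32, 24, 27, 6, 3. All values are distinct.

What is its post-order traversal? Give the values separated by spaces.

The first element of pre-order is the root; it splits in-order into left and right subtrees.
Root 22: left subtree has 2 nodes {18, 2}, right has 10 {19, 5, 7, 14, 8, 32, 24, 27, 6, 3}.
  Root 2: left subtree has 1 node {18}, right has 0 { }.
  Root 27: left subtree has 7 nodes {19, 5, 7, 14, 8, 32, 24}, right has 2 {6, 3}.
    Root 7: left subtree has 2 nodes {19, 5}, right has 4 {14, 8, 32, 24}.
      Root 5: left subtree has 1 node {19}, right has 0 { }.
      Root 32: left subtree has 2 nodes {14, 8}, right has 1 {24}.
        Root 8: left subtree has 1 node {14}, right has 0 { }.
    Root 3: left subtree has 1 node {6}, right has 0 { }.

18 2 19 5 14 8 24 32 7 6 3 27 22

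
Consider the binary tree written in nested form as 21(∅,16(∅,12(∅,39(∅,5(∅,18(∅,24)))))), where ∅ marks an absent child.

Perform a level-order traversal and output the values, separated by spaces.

Level-order visits nodes level by level from the root, left to right within each level.
Level 0: 21
Level 1: 16
Level 2: 12
Level 3: 39
Level 4: 5
Level 5: 18
Level 6: 24

21 16 12 39 5 18 24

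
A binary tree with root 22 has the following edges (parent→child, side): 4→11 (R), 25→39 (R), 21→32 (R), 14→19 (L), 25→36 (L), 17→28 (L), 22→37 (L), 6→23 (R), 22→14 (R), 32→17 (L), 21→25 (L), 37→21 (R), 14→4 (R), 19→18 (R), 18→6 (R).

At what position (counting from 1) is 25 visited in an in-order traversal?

3

In-order visits the left subtree, then the node, then the right subtree.
At 22: go left to 37.
  At 37: no left child.
  Visit 37.
  At 37: go right to 21.
    At 21: go left to 25.
      At 25: go left to 36.
        36 is a leaf — visit 36.
      Visit 25.
      At 25: go right to 39.
        39 is a leaf — visit 39.
    Visit 21.
    At 21: go right to 32.
      At 32: go left to 17.
        At 17: go left to 28.
          28 is a leaf — visit 28.
        Visit 17.
        At 17: no right child.
      Visit 32.
      At 32: no right child.
Visit 22.
At 22: go right to 14.
  At 14: go left to 19.
    At 19: no left child.
    Visit 19.
    At 19: go right to 18.
      At 18: no left child.
      Visit 18.
      At 18: go right to 6.
        At 6: no left child.
        Visit 6.
        At 6: go right to 23.
          23 is a leaf — visit 23.
  Visit 14.
  At 14: go right to 4.
    At 4: no left child.
    Visit 4.
    At 4: go right to 11.
      11 is a leaf — visit 11.
Full in-order sequence: 37, 36, 25, 39, 21, 28, 17, 32, 22, 19, 18, 6, 23, 14, 4, 11.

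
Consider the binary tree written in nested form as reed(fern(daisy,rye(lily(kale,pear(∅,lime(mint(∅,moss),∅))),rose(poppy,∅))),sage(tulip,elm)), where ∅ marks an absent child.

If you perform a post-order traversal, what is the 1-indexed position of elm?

13

Post-order visits the left subtree, then the right subtree, then the node.
At reed: go left to fern.
  At fern: go left to daisy.
    daisy is a leaf — visit daisy.
  At fern: go right to rye.
    At rye: go left to lily.
      At lily: go left to kale.
        kale is a leaf — visit kale.
      At lily: go right to pear.
        At pear: no left child.
        At pear: go right to lime.
          At lime: go left to mint.
            At mint: no left child.
            At mint: go right to moss.
              moss is a leaf — visit moss.
            Visit mint.
          At lime: no right child.
          Visit lime.
        Visit pear.
      Visit lily.
    At rye: go right to rose.
      At rose: go left to poppy.
        poppy is a leaf — visit poppy.
      At rose: no right child.
      Visit rose.
    Visit rye.
  Visit fern.
At reed: go right to sage.
  At sage: go left to tulip.
    tulip is a leaf — visit tulip.
  At sage: go right to elm.
    elm is a leaf — visit elm.
  Visit sage.
Visit reed.
Full post-order sequence: daisy, kale, moss, mint, lime, pear, lily, poppy, rose, rye, fern, tulip, elm, sage, reed.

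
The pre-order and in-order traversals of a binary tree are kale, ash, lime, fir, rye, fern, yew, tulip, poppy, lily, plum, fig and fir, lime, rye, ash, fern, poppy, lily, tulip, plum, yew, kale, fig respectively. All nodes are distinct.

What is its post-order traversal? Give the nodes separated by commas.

fir, rye, lime, lily, poppy, plum, tulip, yew, fern, ash, fig, kale

The first element of pre-order is the root; it splits in-order into left and right subtrees.
Root kale: left subtree has 10 nodes {fir, lime, rye, ash, fern, poppy, lily, tulip, plum, yew}, right has 1 {fig}.
  Root ash: left subtree has 3 nodes {fir, lime, rye}, right has 6 {fern, poppy, lily, tulip, plum, yew}.
    Root lime: left subtree has 1 node {fir}, right has 1 {rye}.
    Root fern: left subtree has 0 nodes { }, right has 5 {poppy, lily, tulip, plum, yew}.
      Root yew: left subtree has 4 nodes {poppy, lily, tulip, plum}, right has 0 { }.
        Root tulip: left subtree has 2 nodes {poppy, lily}, right has 1 {plum}.
          Root poppy: left subtree has 0 nodes { }, right has 1 {lily}.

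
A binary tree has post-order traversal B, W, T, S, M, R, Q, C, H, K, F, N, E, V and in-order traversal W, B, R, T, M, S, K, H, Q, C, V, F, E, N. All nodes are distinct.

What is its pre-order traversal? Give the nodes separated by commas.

The last element of post-order is the root; it splits in-order into left and right subtrees.
Root V: left subtree has 10 nodes {W, B, R, T, M, S, K, H, Q, C}, right has 3 {F, E, N}.
  Root K: left subtree has 6 nodes {W, B, R, T, M, S}, right has 3 {H, Q, C}.
    Root R: left subtree has 2 nodes {W, B}, right has 3 {T, M, S}.
      Root W: left subtree has 0 nodes { }, right has 1 {B}.
      Root M: left subtree has 1 node {T}, right has 1 {S}.
    Root H: left subtree has 0 nodes { }, right has 2 {Q, C}.
      Root C: left subtree has 1 node {Q}, right has 0 { }.
  Root E: left subtree has 1 node {F}, right has 1 {N}.

V, K, R, W, B, M, T, S, H, C, Q, E, F, N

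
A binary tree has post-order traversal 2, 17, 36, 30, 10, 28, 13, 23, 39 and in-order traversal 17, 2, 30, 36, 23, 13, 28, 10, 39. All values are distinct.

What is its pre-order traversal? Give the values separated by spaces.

The last element of post-order is the root; it splits in-order into left and right subtrees.
Root 39: left subtree has 8 nodes {17, 2, 30, 36, 23, 13, 28, 10}, right has 0 { }.
  Root 23: left subtree has 4 nodes {17, 2, 30, 36}, right has 3 {13, 28, 10}.
    Root 30: left subtree has 2 nodes {17, 2}, right has 1 {36}.
      Root 17: left subtree has 0 nodes { }, right has 1 {2}.
    Root 13: left subtree has 0 nodes { }, right has 2 {28, 10}.
      Root 28: left subtree has 0 nodes { }, right has 1 {10}.

39 23 30 17 2 36 13 28 10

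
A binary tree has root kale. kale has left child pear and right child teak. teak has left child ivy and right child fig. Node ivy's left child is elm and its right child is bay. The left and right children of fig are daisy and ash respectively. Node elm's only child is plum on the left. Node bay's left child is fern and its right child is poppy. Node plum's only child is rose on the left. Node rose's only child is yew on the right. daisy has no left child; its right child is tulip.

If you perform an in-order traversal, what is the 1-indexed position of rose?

In-order visits the left subtree, then the node, then the right subtree.
At kale: go left to pear.
  pear is a leaf — visit pear.
Visit kale.
At kale: go right to teak.
  At teak: go left to ivy.
    At ivy: go left to elm.
      At elm: go left to plum.
        At plum: go left to rose.
          At rose: no left child.
          Visit rose.
          At rose: go right to yew.
            yew is a leaf — visit yew.
        Visit plum.
        At plum: no right child.
      Visit elm.
      At elm: no right child.
    Visit ivy.
    At ivy: go right to bay.
      At bay: go left to fern.
        fern is a leaf — visit fern.
      Visit bay.
      At bay: go right to poppy.
        poppy is a leaf — visit poppy.
  Visit teak.
  At teak: go right to fig.
    At fig: go left to daisy.
      At daisy: no left child.
      Visit daisy.
      At daisy: go right to tulip.
        tulip is a leaf — visit tulip.
    Visit fig.
    At fig: go right to ash.
      ash is a leaf — visit ash.
Full in-order sequence: pear, kale, rose, yew, plum, elm, ivy, fern, bay, poppy, teak, daisy, tulip, fig, ash.

3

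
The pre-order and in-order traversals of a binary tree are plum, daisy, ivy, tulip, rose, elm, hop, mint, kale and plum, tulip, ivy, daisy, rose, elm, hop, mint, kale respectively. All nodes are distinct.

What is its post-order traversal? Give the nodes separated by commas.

tulip, ivy, kale, mint, hop, elm, rose, daisy, plum

The first element of pre-order is the root; it splits in-order into left and right subtrees.
Root plum: left subtree has 0 nodes { }, right has 8 {tulip, ivy, daisy, rose, elm, hop, mint, kale}.
  Root daisy: left subtree has 2 nodes {tulip, ivy}, right has 5 {rose, elm, hop, mint, kale}.
    Root ivy: left subtree has 1 node {tulip}, right has 0 { }.
    Root rose: left subtree has 0 nodes { }, right has 4 {elm, hop, mint, kale}.
      Root elm: left subtree has 0 nodes { }, right has 3 {hop, mint, kale}.
        Root hop: left subtree has 0 nodes { }, right has 2 {mint, kale}.
          Root mint: left subtree has 0 nodes { }, right has 1 {kale}.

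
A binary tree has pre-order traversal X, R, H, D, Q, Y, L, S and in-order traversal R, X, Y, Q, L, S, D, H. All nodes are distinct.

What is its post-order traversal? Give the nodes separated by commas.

The first element of pre-order is the root; it splits in-order into left and right subtrees.
Root X: left subtree has 1 node {R}, right has 6 {Y, Q, L, S, D, H}.
  Root H: left subtree has 5 nodes {Y, Q, L, S, D}, right has 0 { }.
    Root D: left subtree has 4 nodes {Y, Q, L, S}, right has 0 { }.
      Root Q: left subtree has 1 node {Y}, right has 2 {L, S}.
        Root L: left subtree has 0 nodes { }, right has 1 {S}.

R, Y, S, L, Q, D, H, X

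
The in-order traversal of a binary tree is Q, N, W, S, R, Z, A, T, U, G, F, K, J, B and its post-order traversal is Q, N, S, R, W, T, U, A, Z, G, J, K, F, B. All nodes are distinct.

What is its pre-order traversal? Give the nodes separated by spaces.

The last element of post-order is the root; it splits in-order into left and right subtrees.
Root B: left subtree has 13 nodes {Q, N, W, S, R, Z, A, T, U, G, F, K, J}, right has 0 { }.
  Root F: left subtree has 10 nodes {Q, N, W, S, R, Z, A, T, U, G}, right has 2 {K, J}.
    Root G: left subtree has 9 nodes {Q, N, W, S, R, Z, A, T, U}, right has 0 { }.
      Root Z: left subtree has 5 nodes {Q, N, W, S, R}, right has 3 {A, T, U}.
        Root W: left subtree has 2 nodes {Q, N}, right has 2 {S, R}.
          Root N: left subtree has 1 node {Q}, right has 0 { }.
          Root R: left subtree has 1 node {S}, right has 0 { }.
        Root A: left subtree has 0 nodes { }, right has 2 {T, U}.
          Root U: left subtree has 1 node {T}, right has 0 { }.
    Root K: left subtree has 0 nodes { }, right has 1 {J}.

B F G Z W N Q R S A U T K J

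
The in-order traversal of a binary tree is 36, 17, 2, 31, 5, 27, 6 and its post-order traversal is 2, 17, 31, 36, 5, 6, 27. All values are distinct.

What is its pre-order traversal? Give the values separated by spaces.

27 5 36 31 17 2 6

The last element of post-order is the root; it splits in-order into left and right subtrees.
Root 27: left subtree has 5 nodes {36, 17, 2, 31, 5}, right has 1 {6}.
  Root 5: left subtree has 4 nodes {36, 17, 2, 31}, right has 0 { }.
    Root 36: left subtree has 0 nodes { }, right has 3 {17, 2, 31}.
      Root 31: left subtree has 2 nodes {17, 2}, right has 0 { }.
        Root 17: left subtree has 0 nodes { }, right has 1 {2}.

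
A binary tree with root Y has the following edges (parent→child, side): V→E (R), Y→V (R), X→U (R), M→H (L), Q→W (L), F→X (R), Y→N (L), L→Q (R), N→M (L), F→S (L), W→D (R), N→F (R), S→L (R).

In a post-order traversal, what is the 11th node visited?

Post-order visits the left subtree, then the right subtree, then the node.
At Y: go left to N.
  At N: go left to M.
    At M: go left to H.
      H is a leaf — visit H.
    At M: no right child.
    Visit M.
  At N: go right to F.
    At F: go left to S.
      At S: no left child.
      At S: go right to L.
        At L: no left child.
        At L: go right to Q.
          At Q: go left to W.
            At W: no left child.
            At W: go right to D.
              D is a leaf — visit D.
            Visit W.
          At Q: no right child.
          Visit Q.
        Visit L.
      Visit S.
    At F: go right to X.
      At X: no left child.
      At X: go right to U.
        U is a leaf — visit U.
      Visit X.
    Visit F.
  Visit N.
At Y: go right to V.
  At V: no left child.
  At V: go right to E.
    E is a leaf — visit E.
  Visit V.
Visit Y.
Full post-order sequence: H, M, D, W, Q, L, S, U, X, F, N, E, V, Y.

N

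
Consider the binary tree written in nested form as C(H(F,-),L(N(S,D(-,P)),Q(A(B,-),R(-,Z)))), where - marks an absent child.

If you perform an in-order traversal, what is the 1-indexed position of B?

9

In-order visits the left subtree, then the node, then the right subtree.
At C: go left to H.
  At H: go left to F.
    F is a leaf — visit F.
  Visit H.
  At H: no right child.
Visit C.
At C: go right to L.
  At L: go left to N.
    At N: go left to S.
      S is a leaf — visit S.
    Visit N.
    At N: go right to D.
      At D: no left child.
      Visit D.
      At D: go right to P.
        P is a leaf — visit P.
  Visit L.
  At L: go right to Q.
    At Q: go left to A.
      At A: go left to B.
        B is a leaf — visit B.
      Visit A.
      At A: no right child.
    Visit Q.
    At Q: go right to R.
      At R: no left child.
      Visit R.
      At R: go right to Z.
        Z is a leaf — visit Z.
Full in-order sequence: F, H, C, S, N, D, P, L, B, A, Q, R, Z.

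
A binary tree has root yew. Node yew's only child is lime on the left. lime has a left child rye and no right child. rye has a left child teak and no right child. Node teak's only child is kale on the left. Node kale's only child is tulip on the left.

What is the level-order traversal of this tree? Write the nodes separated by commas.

yew, lime, rye, teak, kale, tulip

Level-order visits nodes level by level from the root, left to right within each level.
Level 0: yew
Level 1: lime
Level 2: rye
Level 3: teak
Level 4: kale
Level 5: tulip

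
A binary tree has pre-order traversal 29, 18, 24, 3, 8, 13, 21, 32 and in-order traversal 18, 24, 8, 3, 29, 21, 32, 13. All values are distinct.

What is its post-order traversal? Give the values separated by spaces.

The first element of pre-order is the root; it splits in-order into left and right subtrees.
Root 29: left subtree has 4 nodes {18, 24, 8, 3}, right has 3 {21, 32, 13}.
  Root 18: left subtree has 0 nodes { }, right has 3 {24, 8, 3}.
    Root 24: left subtree has 0 nodes { }, right has 2 {8, 3}.
      Root 3: left subtree has 1 node {8}, right has 0 { }.
  Root 13: left subtree has 2 nodes {21, 32}, right has 0 { }.
    Root 21: left subtree has 0 nodes { }, right has 1 {32}.

8 3 24 18 32 21 13 29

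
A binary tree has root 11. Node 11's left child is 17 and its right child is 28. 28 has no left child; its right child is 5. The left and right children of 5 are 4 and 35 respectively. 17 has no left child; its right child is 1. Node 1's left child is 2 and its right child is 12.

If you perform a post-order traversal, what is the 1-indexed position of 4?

Post-order visits the left subtree, then the right subtree, then the node.
At 11: go left to 17.
  At 17: no left child.
  At 17: go right to 1.
    At 1: go left to 2.
      2 is a leaf — visit 2.
    At 1: go right to 12.
      12 is a leaf — visit 12.
    Visit 1.
  Visit 17.
At 11: go right to 28.
  At 28: no left child.
  At 28: go right to 5.
    At 5: go left to 4.
      4 is a leaf — visit 4.
    At 5: go right to 35.
      35 is a leaf — visit 35.
    Visit 5.
  Visit 28.
Visit 11.
Full post-order sequence: 2, 12, 1, 17, 4, 35, 5, 28, 11.

5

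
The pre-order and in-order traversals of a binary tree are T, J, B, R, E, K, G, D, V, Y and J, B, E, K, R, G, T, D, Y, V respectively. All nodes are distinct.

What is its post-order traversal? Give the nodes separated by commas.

K, E, G, R, B, J, Y, V, D, T

The first element of pre-order is the root; it splits in-order into left and right subtrees.
Root T: left subtree has 6 nodes {J, B, E, K, R, G}, right has 3 {D, Y, V}.
  Root J: left subtree has 0 nodes { }, right has 5 {B, E, K, R, G}.
    Root B: left subtree has 0 nodes { }, right has 4 {E, K, R, G}.
      Root R: left subtree has 2 nodes {E, K}, right has 1 {G}.
        Root E: left subtree has 0 nodes { }, right has 1 {K}.
  Root D: left subtree has 0 nodes { }, right has 2 {Y, V}.
    Root V: left subtree has 1 node {Y}, right has 0 { }.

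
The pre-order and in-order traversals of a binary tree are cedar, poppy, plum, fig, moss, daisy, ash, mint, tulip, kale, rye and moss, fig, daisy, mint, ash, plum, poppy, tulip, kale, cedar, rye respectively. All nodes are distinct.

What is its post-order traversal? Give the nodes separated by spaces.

The first element of pre-order is the root; it splits in-order into left and right subtrees.
Root cedar: left subtree has 9 nodes {moss, fig, daisy, mint, ash, plum, poppy, tulip, kale}, right has 1 {rye}.
  Root poppy: left subtree has 6 nodes {moss, fig, daisy, mint, ash, plum}, right has 2 {tulip, kale}.
    Root plum: left subtree has 5 nodes {moss, fig, daisy, mint, ash}, right has 0 { }.
      Root fig: left subtree has 1 node {moss}, right has 3 {daisy, mint, ash}.
        Root daisy: left subtree has 0 nodes { }, right has 2 {mint, ash}.
          Root ash: left subtree has 1 node {mint}, right has 0 { }.
    Root tulip: left subtree has 0 nodes { }, right has 1 {kale}.

moss mint ash daisy fig plum kale tulip poppy rye cedar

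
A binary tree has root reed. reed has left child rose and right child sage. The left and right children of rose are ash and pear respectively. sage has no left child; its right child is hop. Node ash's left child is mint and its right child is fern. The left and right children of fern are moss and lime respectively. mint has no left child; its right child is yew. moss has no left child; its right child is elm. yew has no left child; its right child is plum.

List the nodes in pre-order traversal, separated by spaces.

reed rose ash mint yew plum fern moss elm lime pear sage hop

Pre-order visits the node, then its left subtree, then its right subtree.
Visit reed.
At reed: go left to rose.
  Visit rose.
  At rose: go left to ash.
    Visit ash.
    At ash: go left to mint.
      Visit mint.
      At mint: no left child.
      At mint: go right to yew.
        Visit yew.
        At yew: no left child.
        At yew: go right to plum.
          plum is a leaf — visit plum.
    At ash: go right to fern.
      Visit fern.
      At fern: go left to moss.
        Visit moss.
        At moss: no left child.
        At moss: go right to elm.
          elm is a leaf — visit elm.
      At fern: go right to lime.
        lime is a leaf — visit lime.
  At rose: go right to pear.
    pear is a leaf — visit pear.
At reed: go right to sage.
  Visit sage.
  At sage: no left child.
  At sage: go right to hop.
    hop is a leaf — visit hop.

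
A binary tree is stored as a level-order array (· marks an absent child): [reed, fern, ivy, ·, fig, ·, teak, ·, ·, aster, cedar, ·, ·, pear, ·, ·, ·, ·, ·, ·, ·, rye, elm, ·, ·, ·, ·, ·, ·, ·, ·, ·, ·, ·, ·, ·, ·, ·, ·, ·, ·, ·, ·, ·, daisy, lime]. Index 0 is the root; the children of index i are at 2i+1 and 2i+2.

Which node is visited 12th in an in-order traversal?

In-order visits the left subtree, then the node, then the right subtree.
At reed: go left to fern.
  At fern: no left child.
  Visit fern.
  At fern: go right to fig.
    At fig: go left to aster.
      aster is a leaf — visit aster.
    Visit fig.
    At fig: go right to cedar.
      At cedar: go left to rye.
        At rye: no left child.
        Visit rye.
        At rye: go right to daisy.
          daisy is a leaf — visit daisy.
      Visit cedar.
      At cedar: go right to elm.
        At elm: go left to lime.
          lime is a leaf — visit lime.
        Visit elm.
        At elm: no right child.
Visit reed.
At reed: go right to ivy.
  At ivy: no left child.
  Visit ivy.
  At ivy: go right to teak.
    At teak: go left to pear.
      pear is a leaf — visit pear.
    Visit teak.
    At teak: no right child.
Full in-order sequence: fern, aster, fig, rye, daisy, cedar, lime, elm, reed, ivy, pear, teak.

teak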